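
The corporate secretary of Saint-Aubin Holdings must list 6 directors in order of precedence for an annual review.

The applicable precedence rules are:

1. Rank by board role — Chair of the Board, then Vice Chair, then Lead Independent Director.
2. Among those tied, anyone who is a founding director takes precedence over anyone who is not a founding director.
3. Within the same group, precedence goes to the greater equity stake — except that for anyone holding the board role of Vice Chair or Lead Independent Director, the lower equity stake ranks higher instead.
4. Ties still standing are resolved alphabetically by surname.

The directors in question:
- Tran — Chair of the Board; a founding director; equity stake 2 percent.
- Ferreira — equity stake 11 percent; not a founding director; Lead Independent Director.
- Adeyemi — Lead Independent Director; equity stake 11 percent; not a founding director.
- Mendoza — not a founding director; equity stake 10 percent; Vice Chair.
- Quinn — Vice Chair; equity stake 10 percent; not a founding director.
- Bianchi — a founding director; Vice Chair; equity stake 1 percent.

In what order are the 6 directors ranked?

By board role: Tran (Chair of the Board); then Bianchi, Mendoza and Quinn (Vice Chair); then Adeyemi and Ferreira (Lead Independent Director).
Among Bianchi, Mendoza and Quinn, a founding director before not a founding director: Bianchi (a founding director) before Mendoza and Quinn (not a founding director).
Mendoza and Quinn both have equity stake 10 percent, so the next rule applies.
Among Mendoza and Quinn, alphabetically by surname: Mendoza before Quinn.
Adeyemi and Ferreira are each not a founding director, so the next rule applies.
Adeyemi and Ferreira both have equity stake 11 percent, so the next rule applies.
Among Adeyemi and Ferreira, alphabetically by surname: Adeyemi before Ferreira.
Full order: Tran, Bianchi, Mendoza, Quinn, Adeyemi, Ferreira.

Tran, Bianchi, Mendoza, Quinn, Adeyemi, Ferreira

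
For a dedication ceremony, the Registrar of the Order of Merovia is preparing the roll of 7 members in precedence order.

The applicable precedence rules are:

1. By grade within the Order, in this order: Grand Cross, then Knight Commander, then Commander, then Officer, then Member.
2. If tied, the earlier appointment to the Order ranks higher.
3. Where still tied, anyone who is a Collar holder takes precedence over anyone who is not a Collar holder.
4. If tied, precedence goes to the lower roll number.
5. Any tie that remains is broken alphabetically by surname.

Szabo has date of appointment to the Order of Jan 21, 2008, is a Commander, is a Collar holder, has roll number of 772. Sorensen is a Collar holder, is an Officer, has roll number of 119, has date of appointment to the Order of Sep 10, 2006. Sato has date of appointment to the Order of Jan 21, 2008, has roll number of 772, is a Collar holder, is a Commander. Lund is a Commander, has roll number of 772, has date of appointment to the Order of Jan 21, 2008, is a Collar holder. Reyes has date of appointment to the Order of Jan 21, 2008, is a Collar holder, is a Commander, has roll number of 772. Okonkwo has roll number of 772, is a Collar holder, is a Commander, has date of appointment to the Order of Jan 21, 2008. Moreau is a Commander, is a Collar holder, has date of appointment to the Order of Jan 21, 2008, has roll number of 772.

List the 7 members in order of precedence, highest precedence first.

By grade within the Order: Lund, Moreau, Okonkwo, Reyes, Sato and Szabo (Commander); then Sorensen (Officer).
Lund, Moreau, Okonkwo, Reyes, Sato and Szabo all have date of appointment to the Order Jan 21, 2008, so the next rule applies.
Lund, Moreau, Okonkwo, Reyes, Sato and Szabo are each a Collar holder, so the next rule applies.
Lund, Moreau, Okonkwo, Reyes, Sato and Szabo all have roll number 772, so the next rule applies.
Among Lund, Moreau, Okonkwo, Reyes, Sato and Szabo, alphabetically by surname: Lund before Moreau before Okonkwo before Reyes before Sato before Szabo.
Full order: Lund, Moreau, Okonkwo, Reyes, Sato, Szabo, Sorensen.

Lund, Moreau, Okonkwo, Reyes, Sato, Szabo, Sorensen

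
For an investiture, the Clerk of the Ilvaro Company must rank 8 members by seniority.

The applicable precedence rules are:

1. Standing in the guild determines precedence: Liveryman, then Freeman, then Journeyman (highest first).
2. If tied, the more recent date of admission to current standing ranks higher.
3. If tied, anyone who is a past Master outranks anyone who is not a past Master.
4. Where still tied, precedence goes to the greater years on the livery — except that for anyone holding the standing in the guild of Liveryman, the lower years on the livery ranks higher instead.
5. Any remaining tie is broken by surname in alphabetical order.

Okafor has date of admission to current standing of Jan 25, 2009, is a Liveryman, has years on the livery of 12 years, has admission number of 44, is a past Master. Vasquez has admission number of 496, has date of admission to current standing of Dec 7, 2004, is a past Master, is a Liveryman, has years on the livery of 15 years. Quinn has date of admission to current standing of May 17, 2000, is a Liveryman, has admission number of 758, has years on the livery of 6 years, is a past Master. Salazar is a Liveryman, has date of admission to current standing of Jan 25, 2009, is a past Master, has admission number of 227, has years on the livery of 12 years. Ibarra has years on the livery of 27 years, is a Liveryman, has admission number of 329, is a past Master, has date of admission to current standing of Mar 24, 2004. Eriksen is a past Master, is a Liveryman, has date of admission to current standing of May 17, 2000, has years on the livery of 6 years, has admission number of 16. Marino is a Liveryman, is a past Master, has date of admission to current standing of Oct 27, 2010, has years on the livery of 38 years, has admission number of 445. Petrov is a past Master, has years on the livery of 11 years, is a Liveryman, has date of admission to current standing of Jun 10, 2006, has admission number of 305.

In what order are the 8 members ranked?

By standing in the guild: Marino, Okafor, Salazar, Petrov, Vasquez, Ibarra, Eriksen and Quinn (Liveryman).
Among Marino, Okafor, Salazar, Petrov, Vasquez, Ibarra, Eriksen and Quinn, by date of admission to current standing (later first): Marino (Oct 27, 2010) before Okafor and Salazar (Jan 25, 2009) before Petrov (Jun 10, 2006) before Vasquez (Dec 7, 2004) before Ibarra (Mar 24, 2004) before Eriksen and Quinn (May 17, 2000).
Okafor and Salazar are each a past Master, so the next rule applies.
Okafor and Salazar both have years on the livery 12 years, so the next rule applies.
Among Okafor and Salazar, alphabetically by surname: Okafor before Salazar.
Eriksen and Quinn are each a past Master, so the next rule applies.
Eriksen and Quinn both have years on the livery 6 years, so the next rule applies.
Among Eriksen and Quinn, alphabetically by surname: Eriksen before Quinn.
Full order: Marino, Okafor, Salazar, Petrov, Vasquez, Ibarra, Eriksen, Quinn.

Marino, Okafor, Salazar, Petrov, Vasquez, Ibarra, Eriksen, Quinn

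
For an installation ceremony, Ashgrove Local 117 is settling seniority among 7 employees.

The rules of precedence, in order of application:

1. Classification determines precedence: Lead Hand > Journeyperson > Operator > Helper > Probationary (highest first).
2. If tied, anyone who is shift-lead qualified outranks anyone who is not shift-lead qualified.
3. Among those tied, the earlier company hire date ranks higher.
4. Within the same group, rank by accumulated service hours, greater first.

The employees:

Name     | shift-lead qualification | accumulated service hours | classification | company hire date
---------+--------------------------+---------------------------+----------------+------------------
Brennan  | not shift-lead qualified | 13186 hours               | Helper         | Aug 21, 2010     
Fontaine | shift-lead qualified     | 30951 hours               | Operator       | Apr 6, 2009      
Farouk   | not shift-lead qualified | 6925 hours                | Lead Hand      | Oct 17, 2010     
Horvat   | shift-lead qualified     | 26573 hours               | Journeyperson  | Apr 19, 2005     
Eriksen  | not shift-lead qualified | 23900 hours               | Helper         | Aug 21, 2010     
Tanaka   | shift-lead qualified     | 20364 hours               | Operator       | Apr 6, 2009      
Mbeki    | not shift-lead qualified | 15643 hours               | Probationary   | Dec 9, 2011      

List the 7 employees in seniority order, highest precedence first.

By classification: Farouk (Lead Hand); then Horvat (Journeyperson); then Fontaine and Tanaka (Operator); then Eriksen and Brennan (Helper); then Mbeki (Probationary).
Fontaine and Tanaka are each shift-lead qualified, so the next rule applies.
Fontaine and Tanaka both have company hire date Apr 6, 2009, so the next rule applies.
Among Fontaine and Tanaka, by accumulated service hours (higher first): Fontaine (30951 hours) before Tanaka (20364 hours).
Eriksen and Brennan are each not shift-lead qualified, so the next rule applies.
Eriksen and Brennan both have company hire date Aug 21, 2010, so the next rule applies.
Among Eriksen and Brennan, by accumulated service hours (higher first): Eriksen (23900 hours) before Brennan (13186 hours).
Full order: Farouk, Horvat, Fontaine, Tanaka, Eriksen, Brennan, Mbeki.

Farouk, Horvat, Fontaine, Tanaka, Eriksen, Brennan, Mbeki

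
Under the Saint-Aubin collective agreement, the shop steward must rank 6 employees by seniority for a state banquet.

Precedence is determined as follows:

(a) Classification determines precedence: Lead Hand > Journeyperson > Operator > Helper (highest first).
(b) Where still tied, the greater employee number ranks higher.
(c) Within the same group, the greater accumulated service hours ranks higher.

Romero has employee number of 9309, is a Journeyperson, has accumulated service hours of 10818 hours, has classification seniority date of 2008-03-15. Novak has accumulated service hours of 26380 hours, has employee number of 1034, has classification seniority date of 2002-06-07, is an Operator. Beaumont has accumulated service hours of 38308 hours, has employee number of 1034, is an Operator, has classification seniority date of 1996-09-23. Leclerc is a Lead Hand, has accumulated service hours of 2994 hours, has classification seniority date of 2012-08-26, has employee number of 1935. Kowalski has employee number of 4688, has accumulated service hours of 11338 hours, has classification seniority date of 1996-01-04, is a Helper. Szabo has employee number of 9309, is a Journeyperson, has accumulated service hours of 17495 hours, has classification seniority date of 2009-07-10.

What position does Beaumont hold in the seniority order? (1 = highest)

By classification: Leclerc (Lead Hand); then Szabo and Romero (Journeyperson); then Beaumont and Novak (Operator); then Kowalski (Helper).
Szabo and Romero both have employee number 9309, so the next rule applies.
Among Szabo and Romero, by accumulated service hours (higher first): Szabo (17495 hours) before Romero (10818 hours).
Beaumont and Novak both have employee number 1034, so the next rule applies.
Among Beaumont and Novak, by accumulated service hours (higher first): Beaumont (38308 hours) before Novak (26380 hours).
Order: Leclerc, Szabo, Romero, Beaumont, Novak, Kowalski. So position 4.

4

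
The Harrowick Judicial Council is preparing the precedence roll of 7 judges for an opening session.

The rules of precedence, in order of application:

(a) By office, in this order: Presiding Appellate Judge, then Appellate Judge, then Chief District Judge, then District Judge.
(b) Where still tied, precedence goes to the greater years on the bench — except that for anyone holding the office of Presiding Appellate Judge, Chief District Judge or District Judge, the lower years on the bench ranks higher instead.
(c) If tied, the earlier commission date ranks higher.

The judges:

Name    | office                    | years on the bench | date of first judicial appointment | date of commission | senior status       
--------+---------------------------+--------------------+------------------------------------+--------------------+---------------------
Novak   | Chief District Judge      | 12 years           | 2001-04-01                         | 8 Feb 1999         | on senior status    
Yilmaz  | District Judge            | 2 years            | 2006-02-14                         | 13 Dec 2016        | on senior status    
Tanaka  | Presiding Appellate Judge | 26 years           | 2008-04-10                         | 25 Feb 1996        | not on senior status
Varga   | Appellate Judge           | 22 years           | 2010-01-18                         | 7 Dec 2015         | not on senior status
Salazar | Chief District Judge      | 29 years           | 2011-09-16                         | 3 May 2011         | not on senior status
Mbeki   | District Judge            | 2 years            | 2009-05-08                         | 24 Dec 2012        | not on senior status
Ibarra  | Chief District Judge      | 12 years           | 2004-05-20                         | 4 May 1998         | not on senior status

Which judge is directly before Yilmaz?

Mbeki

By office: Tanaka (Presiding Appellate Judge); then Varga (Appellate Judge); then Ibarra, Novak and Salazar (Chief District Judge); then Mbeki and Yilmaz (District Judge).
Among Ibarra, Novak and Salazar, by years on the bench (lower first) (reversed rule for this group): Ibarra and Novak (12 years) before Salazar (29 years).
Among Ibarra and Novak, by date of commission (earlier first): Ibarra (4 May 1998) before Novak (8 Feb 1999).
Mbeki and Yilmaz both have years on the bench 2 years, so the next rule applies.
Among Mbeki and Yilmaz, by date of commission (earlier first): Mbeki (24 Dec 2012) before Yilmaz (13 Dec 2016).
Order: Tanaka, Varga, Ibarra, Novak, Salazar, Mbeki, Yilmaz.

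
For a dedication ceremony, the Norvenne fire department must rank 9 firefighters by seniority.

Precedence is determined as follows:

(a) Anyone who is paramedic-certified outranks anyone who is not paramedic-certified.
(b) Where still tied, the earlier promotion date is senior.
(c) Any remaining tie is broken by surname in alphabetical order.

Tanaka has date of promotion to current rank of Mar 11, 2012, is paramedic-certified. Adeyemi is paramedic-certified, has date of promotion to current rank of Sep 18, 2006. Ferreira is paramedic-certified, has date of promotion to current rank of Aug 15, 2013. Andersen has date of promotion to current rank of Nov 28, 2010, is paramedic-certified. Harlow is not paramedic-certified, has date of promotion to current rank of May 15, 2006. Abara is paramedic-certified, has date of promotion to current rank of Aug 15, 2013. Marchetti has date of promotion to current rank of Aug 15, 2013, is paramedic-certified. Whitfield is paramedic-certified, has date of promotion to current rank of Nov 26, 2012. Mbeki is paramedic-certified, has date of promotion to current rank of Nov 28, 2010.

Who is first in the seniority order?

Adeyemi

By the first rule: Adeyemi, Andersen, Mbeki, Tanaka, Whitfield, Abara, Ferreira and Marchetti (each paramedic-certified); then Harlow (not paramedic-certified).
Among Adeyemi, Andersen, Mbeki, Tanaka, Whitfield, Abara, Ferreira and Marchetti, by date of promotion to current rank (earlier first): Adeyemi (Sep 18, 2006) before Andersen and Mbeki (Nov 28, 2010) before Tanaka (Mar 11, 2012) before Whitfield (Nov 26, 2012) before Abara, Ferreira and Marchetti (Aug 15, 2013).
Among Andersen and Mbeki, alphabetically by surname: Andersen before Mbeki.
Among Abara, Ferreira and Marchetti, alphabetically by surname: Abara before Ferreira before Marchetti.
Order: Adeyemi, Andersen, Mbeki, Tanaka, Whitfield, Abara, Ferreira, Marchetti, Harlow.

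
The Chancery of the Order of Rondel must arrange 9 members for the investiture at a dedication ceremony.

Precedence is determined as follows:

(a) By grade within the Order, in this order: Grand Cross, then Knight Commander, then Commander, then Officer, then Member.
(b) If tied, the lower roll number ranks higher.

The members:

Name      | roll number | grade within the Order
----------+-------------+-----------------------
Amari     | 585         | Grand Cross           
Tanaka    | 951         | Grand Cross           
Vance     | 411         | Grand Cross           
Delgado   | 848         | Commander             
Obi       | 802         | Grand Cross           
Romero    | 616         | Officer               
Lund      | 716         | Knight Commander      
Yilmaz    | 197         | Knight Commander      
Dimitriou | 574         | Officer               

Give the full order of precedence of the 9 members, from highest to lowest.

By grade within the Order: Vance, Amari, Obi and Tanaka (Grand Cross); then Yilmaz and Lund (Knight Commander); then Delgado (Commander); then Dimitriou and Romero (Officer).
Among Vance, Amari, Obi and Tanaka, by roll number (lower first): Vance (411) before Amari (585) before Obi (802) before Tanaka (951).
Among Yilmaz and Lund, by roll number (lower first): Yilmaz (197) before Lund (716).
Among Dimitriou and Romero, by roll number (lower first): Dimitriou (574) before Romero (616).
Full order: Vance, Amari, Obi, Tanaka, Yilmaz, Lund, Delgado, Dimitriou, Romero.

Vance, Amari, Obi, Tanaka, Yilmaz, Lund, Delgado, Dimitriou, Romero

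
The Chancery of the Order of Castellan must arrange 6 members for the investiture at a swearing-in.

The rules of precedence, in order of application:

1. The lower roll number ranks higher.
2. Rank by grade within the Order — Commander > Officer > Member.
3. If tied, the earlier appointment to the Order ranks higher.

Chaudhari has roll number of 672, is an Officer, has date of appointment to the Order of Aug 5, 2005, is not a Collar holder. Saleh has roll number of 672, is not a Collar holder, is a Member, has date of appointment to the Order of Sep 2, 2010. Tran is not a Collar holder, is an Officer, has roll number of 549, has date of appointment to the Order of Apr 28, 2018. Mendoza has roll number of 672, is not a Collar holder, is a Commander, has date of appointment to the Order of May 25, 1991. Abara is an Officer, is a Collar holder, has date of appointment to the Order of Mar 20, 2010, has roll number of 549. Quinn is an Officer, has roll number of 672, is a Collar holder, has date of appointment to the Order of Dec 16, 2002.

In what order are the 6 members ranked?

Abara, Tran, Mendoza, Quinn, Chaudhari, Saleh

By roll number (lower first): Abara and Tran (both 549); then Mendoza, Quinn, Chaudhari and Saleh (each 672).
Abara and Tran are each Officer, so the next rule applies.
Among Abara and Tran, by date of appointment to the Order (earlier first): Abara (Mar 20, 2010) before Tran (Apr 28, 2018).
Among Mendoza, Quinn, Chaudhari and Saleh, by grade within the Order: Mendoza (Commander) before Quinn and Chaudhari (Officer) before Saleh (Member).
Among Quinn and Chaudhari, by date of appointment to the Order (earlier first): Quinn (Dec 16, 2002) before Chaudhari (Aug 5, 2005).
Full order: Abara, Tran, Mendoza, Quinn, Chaudhari, Saleh.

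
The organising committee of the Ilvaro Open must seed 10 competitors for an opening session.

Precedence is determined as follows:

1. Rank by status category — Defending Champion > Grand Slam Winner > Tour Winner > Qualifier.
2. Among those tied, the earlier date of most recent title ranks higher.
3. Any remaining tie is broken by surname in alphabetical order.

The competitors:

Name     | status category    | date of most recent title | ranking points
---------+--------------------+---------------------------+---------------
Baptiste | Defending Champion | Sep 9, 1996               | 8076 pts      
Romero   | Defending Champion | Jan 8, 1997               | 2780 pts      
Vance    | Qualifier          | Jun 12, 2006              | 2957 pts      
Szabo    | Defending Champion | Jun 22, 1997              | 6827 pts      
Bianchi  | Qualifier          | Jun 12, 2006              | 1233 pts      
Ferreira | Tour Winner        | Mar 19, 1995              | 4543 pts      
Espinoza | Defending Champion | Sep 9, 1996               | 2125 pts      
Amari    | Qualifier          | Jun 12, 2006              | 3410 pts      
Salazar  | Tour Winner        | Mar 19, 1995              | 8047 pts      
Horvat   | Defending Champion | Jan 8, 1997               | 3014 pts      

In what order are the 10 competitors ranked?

Baptiste, Espinoza, Horvat, Romero, Szabo, Ferreira, Salazar, Amari, Bianchi, Vance

By status category: Baptiste, Espinoza, Horvat, Romero and Szabo (Defending Champion); then Ferreira and Salazar (Tour Winner); then Amari, Bianchi and Vance (Qualifier).
Among Baptiste, Espinoza, Horvat, Romero and Szabo, by date of most recent title (earlier first): Baptiste and Espinoza (Sep 9, 1996) before Horvat and Romero (Jan 8, 1997) before Szabo (Jun 22, 1997).
Among Baptiste and Espinoza, alphabetically by surname: Baptiste before Espinoza.
Among Horvat and Romero, alphabetically by surname: Horvat before Romero.
Ferreira and Salazar both have date of most recent title Mar 19, 1995, so the next rule applies.
Among Ferreira and Salazar, alphabetically by surname: Ferreira before Salazar.
Amari, Bianchi and Vance all have date of most recent title Jun 12, 2006, so the next rule applies.
Among Amari, Bianchi and Vance, alphabetically by surname: Amari before Bianchi before Vance.
Full order: Baptiste, Espinoza, Horvat, Romero, Szabo, Ferreira, Salazar, Amari, Bianchi, Vance.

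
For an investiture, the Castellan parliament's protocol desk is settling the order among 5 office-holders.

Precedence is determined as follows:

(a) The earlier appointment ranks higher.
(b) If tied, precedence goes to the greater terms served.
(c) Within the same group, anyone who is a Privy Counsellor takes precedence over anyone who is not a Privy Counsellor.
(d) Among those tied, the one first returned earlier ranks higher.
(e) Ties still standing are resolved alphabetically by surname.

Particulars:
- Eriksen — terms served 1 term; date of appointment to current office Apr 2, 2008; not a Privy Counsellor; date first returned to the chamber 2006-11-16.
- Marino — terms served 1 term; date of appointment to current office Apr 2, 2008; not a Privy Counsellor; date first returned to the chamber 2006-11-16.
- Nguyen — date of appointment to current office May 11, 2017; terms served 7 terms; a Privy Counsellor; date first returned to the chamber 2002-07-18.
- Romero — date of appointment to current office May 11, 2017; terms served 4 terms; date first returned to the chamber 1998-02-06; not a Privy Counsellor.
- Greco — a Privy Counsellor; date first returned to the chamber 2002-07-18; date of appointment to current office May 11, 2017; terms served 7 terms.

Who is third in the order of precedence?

By date of appointment to current office (earlier first): Eriksen and Marino (both Apr 2, 2008); then Greco, Nguyen and Romero (each May 11, 2017).
Eriksen and Marino both have terms served 1 term, so the next rule applies.
Eriksen and Marino are each not a Privy Counsellor, so the next rule applies.
Eriksen and Marino both have date first returned to the chamber 2006-11-16, so the next rule applies.
Among Eriksen and Marino, alphabetically by surname: Eriksen before Marino.
Among Greco, Nguyen and Romero, by terms served (higher first): Greco and Nguyen (7 terms) before Romero (4 terms).
Greco and Nguyen are each a Privy Counsellor, so the next rule applies.
Greco and Nguyen both have date first returned to the chamber 2002-07-18, so the next rule applies.
Among Greco and Nguyen, alphabetically by surname: Greco before Nguyen.
Order: Eriksen, Marino, Greco, Nguyen, Romero.

Greco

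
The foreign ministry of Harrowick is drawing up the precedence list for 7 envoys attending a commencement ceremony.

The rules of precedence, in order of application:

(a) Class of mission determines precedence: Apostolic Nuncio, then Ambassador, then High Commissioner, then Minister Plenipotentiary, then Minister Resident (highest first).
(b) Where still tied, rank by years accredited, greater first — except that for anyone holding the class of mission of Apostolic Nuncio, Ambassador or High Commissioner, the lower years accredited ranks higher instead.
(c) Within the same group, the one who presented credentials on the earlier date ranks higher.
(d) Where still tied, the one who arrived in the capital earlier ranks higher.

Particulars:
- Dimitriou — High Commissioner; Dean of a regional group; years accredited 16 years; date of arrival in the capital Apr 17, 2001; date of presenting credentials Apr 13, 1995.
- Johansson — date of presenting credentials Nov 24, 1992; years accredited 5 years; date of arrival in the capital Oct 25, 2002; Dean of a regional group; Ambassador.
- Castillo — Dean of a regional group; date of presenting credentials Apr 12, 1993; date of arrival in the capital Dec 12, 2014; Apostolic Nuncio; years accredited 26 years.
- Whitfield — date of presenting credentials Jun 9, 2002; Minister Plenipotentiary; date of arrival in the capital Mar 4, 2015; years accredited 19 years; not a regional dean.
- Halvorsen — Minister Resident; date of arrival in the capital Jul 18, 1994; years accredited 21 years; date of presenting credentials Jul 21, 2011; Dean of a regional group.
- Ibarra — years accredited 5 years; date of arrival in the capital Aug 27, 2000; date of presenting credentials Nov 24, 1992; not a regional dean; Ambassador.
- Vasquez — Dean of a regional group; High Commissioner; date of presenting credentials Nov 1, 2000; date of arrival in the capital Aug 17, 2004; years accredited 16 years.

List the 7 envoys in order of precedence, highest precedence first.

By class of mission: Castillo (Apostolic Nuncio); then Ibarra and Johansson (Ambassador); then Dimitriou and Vasquez (High Commissioner); then Whitfield (Minister Plenipotentiary); then Halvorsen (Minister Resident).
Ibarra and Johansson both have years accredited 5 years, so the next rule applies.
Ibarra and Johansson both have date of presenting credentials Nov 24, 1992, so the next rule applies.
Among Ibarra and Johansson, by date of arrival in the capital (earlier first): Ibarra (Aug 27, 2000) before Johansson (Oct 25, 2002).
Dimitriou and Vasquez both have years accredited 16 years, so the next rule applies.
Among Dimitriou and Vasquez, by date of presenting credentials (earlier first): Dimitriou (Apr 13, 1995) before Vasquez (Nov 1, 2000).
Full order: Castillo, Ibarra, Johansson, Dimitriou, Vasquez, Whitfield, Halvorsen.

Castillo, Ibarra, Johansson, Dimitriou, Vasquez, Whitfield, Halvorsen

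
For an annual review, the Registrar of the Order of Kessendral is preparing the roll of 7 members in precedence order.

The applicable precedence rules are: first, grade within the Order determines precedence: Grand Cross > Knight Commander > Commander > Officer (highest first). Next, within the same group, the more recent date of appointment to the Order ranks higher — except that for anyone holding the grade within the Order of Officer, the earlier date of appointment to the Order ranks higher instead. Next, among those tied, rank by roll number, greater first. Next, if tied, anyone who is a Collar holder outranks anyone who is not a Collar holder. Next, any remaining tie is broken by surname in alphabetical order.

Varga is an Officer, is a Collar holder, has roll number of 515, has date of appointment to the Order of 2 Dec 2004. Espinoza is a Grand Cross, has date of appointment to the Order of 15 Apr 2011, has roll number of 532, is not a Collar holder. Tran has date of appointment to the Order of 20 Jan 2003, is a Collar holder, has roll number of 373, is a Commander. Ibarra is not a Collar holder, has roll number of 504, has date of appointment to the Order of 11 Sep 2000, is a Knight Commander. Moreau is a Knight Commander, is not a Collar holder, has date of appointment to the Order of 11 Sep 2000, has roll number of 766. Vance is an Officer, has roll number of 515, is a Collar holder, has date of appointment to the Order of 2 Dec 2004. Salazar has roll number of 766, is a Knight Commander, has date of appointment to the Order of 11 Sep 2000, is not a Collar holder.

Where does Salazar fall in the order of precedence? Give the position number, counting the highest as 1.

By grade within the Order: Espinoza (Grand Cross); then Moreau, Salazar and Ibarra (Knight Commander); then Tran (Commander); then Vance and Varga (Officer).
Moreau, Salazar and Ibarra all have date of appointment to the Order 11 Sep 2000, so the next rule applies.
Among Moreau, Salazar and Ibarra, by roll number (higher first): Moreau and Salazar (766) before Ibarra (504).
Moreau and Salazar are each not a Collar holder, so the next rule applies.
Among Moreau and Salazar, alphabetically by surname: Moreau before Salazar.
Vance and Varga both have date of appointment to the Order 2 Dec 2004, so the next rule applies.
Vance and Varga both have roll number 515, so the next rule applies.
Vance and Varga are each a Collar holder, so the next rule applies.
Among Vance and Varga, alphabetically by surname: Vance before Varga.
Order: Espinoza, Moreau, Salazar, Ibarra, Tran, Vance, Varga. So position 3.

3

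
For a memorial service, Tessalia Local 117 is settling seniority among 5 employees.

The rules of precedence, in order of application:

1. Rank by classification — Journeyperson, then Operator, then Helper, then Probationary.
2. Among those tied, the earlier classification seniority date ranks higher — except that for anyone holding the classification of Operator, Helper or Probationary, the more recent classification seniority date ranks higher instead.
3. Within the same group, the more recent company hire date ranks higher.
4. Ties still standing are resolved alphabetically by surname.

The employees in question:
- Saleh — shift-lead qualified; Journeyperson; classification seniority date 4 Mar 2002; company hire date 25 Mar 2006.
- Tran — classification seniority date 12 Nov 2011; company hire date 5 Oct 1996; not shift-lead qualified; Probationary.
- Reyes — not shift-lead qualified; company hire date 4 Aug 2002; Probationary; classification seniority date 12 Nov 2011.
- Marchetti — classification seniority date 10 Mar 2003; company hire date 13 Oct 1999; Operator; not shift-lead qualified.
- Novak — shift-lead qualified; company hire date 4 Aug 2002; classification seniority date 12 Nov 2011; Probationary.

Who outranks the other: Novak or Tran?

By classification: Saleh (Journeyperson); then Marchetti (Operator); then Novak, Reyes and Tran (Probationary).
Novak, Reyes and Tran all have classification seniority date 12 Nov 2011, so the next rule applies.
Among Novak, Reyes and Tran, by company hire date (later first): Novak and Reyes (4 Aug 2002) before Tran (5 Oct 1996).
Among Novak and Reyes, alphabetically by surname: Novak before Reyes.
So Novak takes precedence.

Novak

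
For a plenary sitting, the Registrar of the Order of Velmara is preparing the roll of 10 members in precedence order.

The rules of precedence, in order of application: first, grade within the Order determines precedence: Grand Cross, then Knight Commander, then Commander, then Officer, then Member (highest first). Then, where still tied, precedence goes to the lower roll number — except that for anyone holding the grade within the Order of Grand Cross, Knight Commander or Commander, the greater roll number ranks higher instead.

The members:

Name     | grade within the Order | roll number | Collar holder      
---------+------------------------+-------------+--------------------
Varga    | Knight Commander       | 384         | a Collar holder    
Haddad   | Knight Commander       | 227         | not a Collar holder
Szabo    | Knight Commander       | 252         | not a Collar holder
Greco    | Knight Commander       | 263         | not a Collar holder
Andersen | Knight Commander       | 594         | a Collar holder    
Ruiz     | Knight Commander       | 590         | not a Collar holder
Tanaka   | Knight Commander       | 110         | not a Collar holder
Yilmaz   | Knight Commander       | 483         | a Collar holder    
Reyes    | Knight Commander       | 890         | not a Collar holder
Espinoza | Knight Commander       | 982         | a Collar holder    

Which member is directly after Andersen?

Ruiz

By grade within the Order: Espinoza, Reyes, Andersen, Ruiz, Yilmaz, Varga, Greco, Szabo, Haddad and Tanaka (Knight Commander).
Among Espinoza, Reyes, Andersen, Ruiz, Yilmaz, Varga, Greco, Szabo, Haddad and Tanaka, by roll number (higher first) (reversed rule for this group): Espinoza (982) before Reyes (890) before Andersen (594) before Ruiz (590) before Yilmaz (483) before Varga (384) before Greco (263) before Szabo (252) before Haddad (227) before Tanaka (110).
Order: Espinoza, Reyes, Andersen, Ruiz, Yilmaz, Varga, Greco, Szabo, Haddad, Tanaka.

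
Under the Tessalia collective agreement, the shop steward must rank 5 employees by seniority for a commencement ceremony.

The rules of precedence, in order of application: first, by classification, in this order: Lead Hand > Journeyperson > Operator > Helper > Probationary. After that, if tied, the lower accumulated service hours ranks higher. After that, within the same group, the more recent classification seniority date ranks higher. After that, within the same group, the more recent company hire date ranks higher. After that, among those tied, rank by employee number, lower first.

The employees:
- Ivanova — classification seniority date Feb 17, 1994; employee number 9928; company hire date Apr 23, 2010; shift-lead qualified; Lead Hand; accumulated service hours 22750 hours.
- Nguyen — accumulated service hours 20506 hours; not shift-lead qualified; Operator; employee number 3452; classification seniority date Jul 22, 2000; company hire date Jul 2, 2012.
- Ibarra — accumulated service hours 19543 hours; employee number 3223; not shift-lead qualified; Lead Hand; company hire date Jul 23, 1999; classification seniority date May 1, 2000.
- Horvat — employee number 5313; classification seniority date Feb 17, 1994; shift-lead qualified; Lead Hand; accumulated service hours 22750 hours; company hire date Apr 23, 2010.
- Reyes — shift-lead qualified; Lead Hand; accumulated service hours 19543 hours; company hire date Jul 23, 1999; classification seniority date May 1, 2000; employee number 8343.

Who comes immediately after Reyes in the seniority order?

Horvat

By classification: Ibarra, Reyes, Horvat and Ivanova (Lead Hand); then Nguyen (Operator).
Among Ibarra, Reyes, Horvat and Ivanova, by accumulated service hours (lower first): Ibarra and Reyes (19543 hours) before Horvat and Ivanova (22750 hours).
Ibarra and Reyes both have classification seniority date May 1, 2000, so the next rule applies.
Ibarra and Reyes both have company hire date Jul 23, 1999, so the next rule applies.
Among Ibarra and Reyes, by employee number (lower first): Ibarra (3223) before Reyes (8343).
Horvat and Ivanova both have classification seniority date Feb 17, 1994, so the next rule applies.
Horvat and Ivanova both have company hire date Apr 23, 2010, so the next rule applies.
Among Horvat and Ivanova, by employee number (lower first): Horvat (5313) before Ivanova (9928).
Order: Ibarra, Reyes, Horvat, Ivanova, Nguyen.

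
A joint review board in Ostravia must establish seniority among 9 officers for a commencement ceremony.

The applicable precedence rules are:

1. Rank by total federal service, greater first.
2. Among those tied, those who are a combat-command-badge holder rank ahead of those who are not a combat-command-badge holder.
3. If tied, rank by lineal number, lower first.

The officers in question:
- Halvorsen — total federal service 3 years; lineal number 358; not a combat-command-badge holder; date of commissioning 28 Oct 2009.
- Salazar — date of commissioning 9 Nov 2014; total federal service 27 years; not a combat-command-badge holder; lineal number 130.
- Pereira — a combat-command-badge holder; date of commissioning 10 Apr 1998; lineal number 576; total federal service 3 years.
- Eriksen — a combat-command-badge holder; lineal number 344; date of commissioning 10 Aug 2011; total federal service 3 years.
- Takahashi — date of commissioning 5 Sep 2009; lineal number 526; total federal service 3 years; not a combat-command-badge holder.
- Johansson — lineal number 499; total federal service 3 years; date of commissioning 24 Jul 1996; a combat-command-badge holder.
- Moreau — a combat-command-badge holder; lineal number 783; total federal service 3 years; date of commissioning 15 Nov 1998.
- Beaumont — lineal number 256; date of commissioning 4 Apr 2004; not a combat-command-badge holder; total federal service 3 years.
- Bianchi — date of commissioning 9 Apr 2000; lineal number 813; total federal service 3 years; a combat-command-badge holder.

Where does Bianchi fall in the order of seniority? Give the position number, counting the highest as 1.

By total federal service (higher first): Salazar (27 years); then Eriksen, Johansson, Pereira, Moreau, Bianchi, Beaumont, Halvorsen and Takahashi (each 3 years).
Among Eriksen, Johansson, Pereira, Moreau, Bianchi, Beaumont, Halvorsen and Takahashi, a combat-command-badge holder before not a combat-command-badge holder: Eriksen, Johansson, Pereira, Moreau and Bianchi (a combat-command-badge holder) before Beaumont, Halvorsen and Takahashi (not a combat-command-badge holder).
Among Eriksen, Johansson, Pereira, Moreau and Bianchi, by lineal number (lower first): Eriksen (344) before Johansson (499) before Pereira (576) before Moreau (783) before Bianchi (813).
Among Beaumont, Halvorsen and Takahashi, by lineal number (lower first): Beaumont (256) before Halvorsen (358) before Takahashi (526).
Order: Salazar, Eriksen, Johansson, Pereira, Moreau, Bianchi, Beaumont, Halvorsen, Takahashi. So position 6.

6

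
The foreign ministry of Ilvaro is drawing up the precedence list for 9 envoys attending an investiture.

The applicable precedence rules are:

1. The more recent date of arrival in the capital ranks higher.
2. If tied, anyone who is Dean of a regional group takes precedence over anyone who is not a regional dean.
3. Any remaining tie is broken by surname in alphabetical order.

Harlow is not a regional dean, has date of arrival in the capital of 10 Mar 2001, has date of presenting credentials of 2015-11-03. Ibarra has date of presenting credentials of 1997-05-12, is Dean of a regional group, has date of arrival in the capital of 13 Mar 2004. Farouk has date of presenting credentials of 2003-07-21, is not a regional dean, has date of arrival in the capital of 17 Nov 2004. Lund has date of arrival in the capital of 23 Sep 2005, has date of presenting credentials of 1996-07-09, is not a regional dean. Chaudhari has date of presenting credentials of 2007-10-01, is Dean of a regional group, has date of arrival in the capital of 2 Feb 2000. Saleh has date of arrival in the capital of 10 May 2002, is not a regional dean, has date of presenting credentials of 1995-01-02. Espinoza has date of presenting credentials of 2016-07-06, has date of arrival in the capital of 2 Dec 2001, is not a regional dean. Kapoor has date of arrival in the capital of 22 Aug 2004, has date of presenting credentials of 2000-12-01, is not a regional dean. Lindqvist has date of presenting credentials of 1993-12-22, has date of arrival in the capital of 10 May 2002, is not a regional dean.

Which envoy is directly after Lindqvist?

By date of arrival in the capital (later first): Lund (23 Sep 2005); then Farouk (17 Nov 2004); then Kapoor (22 Aug 2004); then Ibarra (13 Mar 2004); then Lindqvist and Saleh (both 10 May 2002); then Espinoza (2 Dec 2001); then Harlow (10 Mar 2001); then Chaudhari (2 Feb 2000).
Lindqvist and Saleh are each not a regional dean, so the next rule applies.
Among Lindqvist and Saleh, alphabetically by surname: Lindqvist before Saleh.
Order: Lund, Farouk, Kapoor, Ibarra, Lindqvist, Saleh, Espinoza, Harlow, Chaudhari.

Saleh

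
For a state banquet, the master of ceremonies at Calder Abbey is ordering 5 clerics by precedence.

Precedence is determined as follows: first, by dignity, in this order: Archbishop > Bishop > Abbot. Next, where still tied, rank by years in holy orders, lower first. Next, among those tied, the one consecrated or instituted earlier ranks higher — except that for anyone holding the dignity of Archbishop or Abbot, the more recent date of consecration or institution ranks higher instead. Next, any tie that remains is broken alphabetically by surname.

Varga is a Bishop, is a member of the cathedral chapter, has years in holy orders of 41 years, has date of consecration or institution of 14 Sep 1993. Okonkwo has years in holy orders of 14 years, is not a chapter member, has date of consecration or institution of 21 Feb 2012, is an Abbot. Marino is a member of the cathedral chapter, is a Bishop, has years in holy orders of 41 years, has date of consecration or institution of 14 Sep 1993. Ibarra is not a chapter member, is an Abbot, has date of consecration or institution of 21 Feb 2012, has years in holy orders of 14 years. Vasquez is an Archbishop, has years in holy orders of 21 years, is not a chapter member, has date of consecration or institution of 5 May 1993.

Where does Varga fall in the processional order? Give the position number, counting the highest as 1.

By dignity: Vasquez (Archbishop); then Marino and Varga (Bishop); then Ibarra and Okonkwo (Abbot).
Marino and Varga both have years in holy orders 41 years, so the next rule applies.
Marino and Varga both have date of consecration or institution 14 Sep 1993, so the next rule applies.
Among Marino and Varga, alphabetically by surname: Marino before Varga.
Ibarra and Okonkwo both have years in holy orders 14 years, so the next rule applies.
Ibarra and Okonkwo both have date of consecration or institution 21 Feb 2012, so the next rule applies.
Among Ibarra and Okonkwo, alphabetically by surname: Ibarra before Okonkwo.
Order: Vasquez, Marino, Varga, Ibarra, Okonkwo. So position 3.

3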